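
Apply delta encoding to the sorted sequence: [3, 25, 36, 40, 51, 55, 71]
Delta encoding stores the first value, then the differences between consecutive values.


First value: 3
Deltas:
  25 - 3 = 22
  36 - 25 = 11
  40 - 36 = 4
  51 - 40 = 11
  55 - 51 = 4
  71 - 55 = 16


Delta encoded: [3, 22, 11, 4, 11, 4, 16]


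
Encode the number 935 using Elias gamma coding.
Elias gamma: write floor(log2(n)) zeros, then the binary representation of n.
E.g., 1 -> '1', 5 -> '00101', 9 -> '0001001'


num_bits = floor(log2(935)) + 1 = 10
leading_zeros = num_bits - 1 = 9
binary(935) = 1110100111

Elias gamma(935) = '000000000' + '1110100111' = 0000000001110100111 (19 bits)


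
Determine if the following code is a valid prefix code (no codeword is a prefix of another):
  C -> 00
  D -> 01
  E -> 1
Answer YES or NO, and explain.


Checking each pair (does one codeword prefix another?):
  C='00' vs D='01': no prefix
  C='00' vs E='1': no prefix
  D='01' vs C='00': no prefix
  D='01' vs E='1': no prefix
  E='1' vs C='00': no prefix
  E='1' vs D='01': no prefix
No violation found over all pairs.

YES -- this is a valid prefix code. No codeword is a prefix of any other codeword.


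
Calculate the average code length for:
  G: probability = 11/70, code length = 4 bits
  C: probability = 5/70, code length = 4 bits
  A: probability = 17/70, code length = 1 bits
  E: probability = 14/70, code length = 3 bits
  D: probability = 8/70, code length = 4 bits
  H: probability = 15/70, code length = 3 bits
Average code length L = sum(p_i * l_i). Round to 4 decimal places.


Weighted contributions p_i * l_i:
  G: (11/70) * 4 = 44/70
  C: (5/70) * 4 = 20/70
  A: (17/70) * 1 = 17/70
  E: (14/70) * 3 = 42/70
  D: (8/70) * 4 = 32/70
  H: (15/70) * 3 = 45/70
Sum = (44 + 20 + 17 + 42 + 32 + 45)/70 = 200/70

L = 200/70 = 2.8571 bits/symbol


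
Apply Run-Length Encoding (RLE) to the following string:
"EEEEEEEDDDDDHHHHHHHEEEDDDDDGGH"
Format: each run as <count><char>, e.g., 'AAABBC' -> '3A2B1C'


Scanning runs left to right:
  i=0: run of 'E' x 7 -> '7E'
  i=7: run of 'D' x 5 -> '5D'
  i=12: run of 'H' x 7 -> '7H'
  i=19: run of 'E' x 3 -> '3E'
  i=22: run of 'D' x 5 -> '5D'
  i=27: run of 'G' x 2 -> '2G'
  i=29: run of 'H' x 1 -> '1H'

RLE = 7E5D7H3E5D2G1H


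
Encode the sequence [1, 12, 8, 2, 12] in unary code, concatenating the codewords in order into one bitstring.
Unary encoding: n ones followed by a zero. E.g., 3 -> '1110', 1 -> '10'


Encode each number as n ones followed by a terminating 0:
  1 -> 10 (2 bits)
  12 -> 1111111111110 (13 bits)
  8 -> 111111110 (9 bits)
  2 -> 110 (3 bits)
  12 -> 1111111111110 (13 bits)
Total length = 2 + 13 + 9 + 3 + 13 = 40 bits.

Unary([1, 12, 8, 2, 12]) = 1011111111111101111111101101111111111110 (40 bits)


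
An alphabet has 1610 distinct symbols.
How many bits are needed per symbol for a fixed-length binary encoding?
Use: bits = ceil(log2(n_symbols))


log2(1610) = 10.6528
Bracket: 2^10 = 1024 < 1610 <= 2^11 = 2048
So ceil(log2(1610)) = 11

bits = ceil(log2(1610)) = ceil(10.6528) = 11 bits


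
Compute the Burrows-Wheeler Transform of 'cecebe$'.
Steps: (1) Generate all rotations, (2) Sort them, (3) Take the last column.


Rotations (sorted):
  0: $cecebe -> last char: e
  1: be$cece -> last char: e
  2: cebe$ce -> last char: e
  3: cecebe$ -> last char: $
  4: e$ceceb -> last char: b
  5: ebe$cec -> last char: c
  6: ecebe$c -> last char: c


BWT = eee$bcc


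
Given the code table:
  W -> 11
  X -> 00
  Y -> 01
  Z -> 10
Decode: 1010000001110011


Decoding:
10 -> Z
10 -> Z
00 -> X
00 -> X
01 -> Y
11 -> W
00 -> X
11 -> W


Result: ZZXXYWXW


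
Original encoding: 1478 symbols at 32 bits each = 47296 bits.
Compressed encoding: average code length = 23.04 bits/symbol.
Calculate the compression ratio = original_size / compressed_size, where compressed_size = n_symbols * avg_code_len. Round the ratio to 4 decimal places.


original_size = n_symbols * orig_bits = 1478 * 32 = 47296 bits
compressed_size = n_symbols * avg_code_len = 1478 * 23.04 = 34053.12 bits
ratio = original_size / compressed_size = 47296 / 34053.12 = 1.3889

Compression ratio = 1.3889


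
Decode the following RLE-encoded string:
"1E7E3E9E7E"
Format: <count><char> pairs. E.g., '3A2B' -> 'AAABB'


Expanding each <count><char> pair:
  1E -> 'E'
  7E -> 'EEEEEEE'
  3E -> 'EEE'
  9E -> 'EEEEEEEEE'
  7E -> 'EEEEEEE'

Decoded = EEEEEEEEEEEEEEEEEEEEEEEEEEE


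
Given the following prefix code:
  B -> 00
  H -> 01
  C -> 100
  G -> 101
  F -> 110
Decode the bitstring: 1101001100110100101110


Decoding step by step:
Bits 110 -> F
Bits 100 -> C
Bits 110 -> F
Bits 01 -> H
Bits 101 -> G
Bits 00 -> B
Bits 101 -> G
Bits 110 -> F


Decoded message: FCFHGBGF


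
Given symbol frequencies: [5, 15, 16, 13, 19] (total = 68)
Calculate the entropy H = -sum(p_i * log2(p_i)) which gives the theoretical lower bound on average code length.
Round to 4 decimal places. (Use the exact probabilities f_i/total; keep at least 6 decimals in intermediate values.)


Per-symbol terms -p_i * log2(p_i) with p_i = f_i/68:
  p = 5/68 = 0.073529: log2(p) = -3.765535, -p*log2(p) = 0.276878
  p = 15/68 = 0.220588: log2(p) = -2.180572, -p*log2(p) = 0.481009
  p = 16/68 = 0.235294: log2(p) = -2.087463, -p*log2(p) = 0.491168
  p = 13/68 = 0.191176: log2(p) = -2.387023, -p*log2(p) = 0.456343
  p = 19/68 = 0.279412: log2(p) = -1.839535, -p*log2(p) = 0.513988
H = 0.276878 + 0.481009 + 0.491168 + 0.456343 + 0.513988 = 2.219386

H = 2.2194 bits/symbol


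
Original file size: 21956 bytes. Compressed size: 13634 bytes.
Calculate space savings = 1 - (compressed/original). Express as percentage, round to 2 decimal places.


ratio = compressed/original = 13634/21956 = 0.620969
savings = 1 - ratio = 1 - 0.620969 = 0.379031
as a percentage: 0.379031 * 100 = 37.9%

Space savings = 1 - 13634/21956 = 37.9%


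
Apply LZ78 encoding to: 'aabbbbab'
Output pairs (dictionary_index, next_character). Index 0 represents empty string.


LZ78 encoding steps:
Dictionary: {0: ''}
Step 1: w='' (idx 0), next='a' -> output (0, 'a'), add 'a' as idx 1
Step 2: w='a' (idx 1), next='b' -> output (1, 'b'), add 'ab' as idx 2
Step 3: w='' (idx 0), next='b' -> output (0, 'b'), add 'b' as idx 3
Step 4: w='b' (idx 3), next='b' -> output (3, 'b'), add 'bb' as idx 4
Step 5: w='ab' (idx 2), end of input -> output (2, '')


Encoded: [(0, 'a'), (1, 'b'), (0, 'b'), (3, 'b'), (2, '')]


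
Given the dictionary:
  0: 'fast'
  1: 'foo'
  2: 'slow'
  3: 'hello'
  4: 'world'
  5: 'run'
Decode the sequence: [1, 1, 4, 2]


Look up each index in the dictionary:
  1 -> 'foo'
  1 -> 'foo'
  4 -> 'world'
  2 -> 'slow'

Decoded: "foo foo world slow"


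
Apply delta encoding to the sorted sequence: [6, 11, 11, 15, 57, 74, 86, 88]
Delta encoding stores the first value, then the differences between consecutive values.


First value: 6
Deltas:
  11 - 6 = 5
  11 - 11 = 0
  15 - 11 = 4
  57 - 15 = 42
  74 - 57 = 17
  86 - 74 = 12
  88 - 86 = 2


Delta encoded: [6, 5, 0, 4, 42, 17, 12, 2]


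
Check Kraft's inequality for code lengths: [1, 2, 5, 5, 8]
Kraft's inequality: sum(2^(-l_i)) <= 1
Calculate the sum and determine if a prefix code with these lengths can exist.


Sum = 2^(-1) + 2^(-2) + 2^(-5) + 2^(-5) + 2^(-8)
    = 0.5 + 0.25 + 0.03125 + 0.03125 + 0.00390625
    = 209/256 = 0.81640625
Since 0.81640625 <= 1, Kraft's inequality IS satisfied.
A prefix code with these lengths CAN exist.

Kraft sum = 0.81640625. Satisfied.


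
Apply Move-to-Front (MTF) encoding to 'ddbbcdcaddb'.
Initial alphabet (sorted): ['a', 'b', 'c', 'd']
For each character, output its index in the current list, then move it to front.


MTF encoding:
'd': index 3 in ['a', 'b', 'c', 'd'] -> ['d', 'a', 'b', 'c']
'd': index 0 in ['d', 'a', 'b', 'c'] -> ['d', 'a', 'b', 'c']
'b': index 2 in ['d', 'a', 'b', 'c'] -> ['b', 'd', 'a', 'c']
'b': index 0 in ['b', 'd', 'a', 'c'] -> ['b', 'd', 'a', 'c']
'c': index 3 in ['b', 'd', 'a', 'c'] -> ['c', 'b', 'd', 'a']
'd': index 2 in ['c', 'b', 'd', 'a'] -> ['d', 'c', 'b', 'a']
'c': index 1 in ['d', 'c', 'b', 'a'] -> ['c', 'd', 'b', 'a']
'a': index 3 in ['c', 'd', 'b', 'a'] -> ['a', 'c', 'd', 'b']
'd': index 2 in ['a', 'c', 'd', 'b'] -> ['d', 'a', 'c', 'b']
'd': index 0 in ['d', 'a', 'c', 'b'] -> ['d', 'a', 'c', 'b']
'b': index 3 in ['d', 'a', 'c', 'b'] -> ['b', 'd', 'a', 'c']


Output: [3, 0, 2, 0, 3, 2, 1, 3, 2, 0, 3]


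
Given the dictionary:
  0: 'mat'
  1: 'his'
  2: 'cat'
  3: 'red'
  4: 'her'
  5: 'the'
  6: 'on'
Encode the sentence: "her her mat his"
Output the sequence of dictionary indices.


Look up each word in the dictionary:
  'her' -> 4
  'her' -> 4
  'mat' -> 0
  'his' -> 1

Encoded: [4, 4, 0, 1]


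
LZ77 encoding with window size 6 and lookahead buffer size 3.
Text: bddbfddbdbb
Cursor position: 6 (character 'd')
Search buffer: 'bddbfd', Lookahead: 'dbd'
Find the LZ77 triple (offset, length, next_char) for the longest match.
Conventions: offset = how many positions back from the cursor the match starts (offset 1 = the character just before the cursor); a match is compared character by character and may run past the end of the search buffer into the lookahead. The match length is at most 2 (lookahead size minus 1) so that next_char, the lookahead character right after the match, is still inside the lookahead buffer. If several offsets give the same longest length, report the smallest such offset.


Try each offset into the search buffer:
  offset=1 (pos 5, char 'd'): match length 1
  offset=2 (pos 4, char 'f'): match length 0
  offset=3 (pos 3, char 'b'): match length 0
  offset=4 (pos 2, char 'd'): match length 2
  offset=5 (pos 1, char 'd'): match length 1
  offset=6 (pos 0, char 'b'): match length 0
Longest match has length 2 at offset 4.
next_char = character at position 6 + 2 = 8 -> 'd'

Best match: offset=4, length=2 (matching 'db' starting at position 2)
LZ77 triple: (4, 2, 'd')


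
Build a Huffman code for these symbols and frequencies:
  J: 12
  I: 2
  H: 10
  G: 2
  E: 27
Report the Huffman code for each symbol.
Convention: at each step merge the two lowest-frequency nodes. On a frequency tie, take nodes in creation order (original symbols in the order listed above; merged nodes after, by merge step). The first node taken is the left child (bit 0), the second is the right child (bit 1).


Huffman tree construction:
Step 1: Merge I(2) + G(2) = 4
Step 2: Merge (I+G)(4) + H(10) = 14
Step 3: Merge J(12) + ((I+G)+H)(14) = 26
Step 4: Merge (J+((I+G)+H))(26) + E(27) = 53
Read each symbol's code off the tree from the root (left child = 0, right child = 1).

Codes:
  J: 00 (length 2)
  I: 0100 (length 4)
  H: 011 (length 3)
  G: 0101 (length 4)
  E: 1 (length 1)
Average code length: 97/53 = 1.8302 bits/symbol


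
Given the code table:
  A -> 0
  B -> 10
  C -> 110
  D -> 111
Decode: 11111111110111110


Decoding:
111 -> D
111 -> D
111 -> D
10 -> B
111 -> D
110 -> C


Result: DDDBDC


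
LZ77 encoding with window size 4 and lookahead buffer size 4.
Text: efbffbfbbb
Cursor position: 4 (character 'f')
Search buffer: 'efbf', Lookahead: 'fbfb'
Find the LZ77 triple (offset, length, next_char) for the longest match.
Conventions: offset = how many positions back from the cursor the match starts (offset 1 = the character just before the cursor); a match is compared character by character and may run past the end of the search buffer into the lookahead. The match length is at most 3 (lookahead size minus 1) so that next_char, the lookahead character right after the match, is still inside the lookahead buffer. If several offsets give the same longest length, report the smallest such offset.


Try each offset into the search buffer:
  offset=1 (pos 3, char 'f'): match length 1
  offset=2 (pos 2, char 'b'): match length 0
  offset=3 (pos 1, char 'f'): match length 3
  offset=4 (pos 0, char 'e'): match length 0
Longest match has length 3 at offset 3.
next_char = character at position 4 + 3 = 7 -> 'b'

Best match: offset=3, length=3 (matching 'fbf' starting at position 1)
LZ77 triple: (3, 3, 'b')


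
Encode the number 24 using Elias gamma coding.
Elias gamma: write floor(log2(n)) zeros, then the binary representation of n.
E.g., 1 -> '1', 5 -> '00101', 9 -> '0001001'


num_bits = floor(log2(24)) + 1 = 5
leading_zeros = num_bits - 1 = 4
binary(24) = 11000

Elias gamma(24) = '0000' + '11000' = 000011000 (9 bits)


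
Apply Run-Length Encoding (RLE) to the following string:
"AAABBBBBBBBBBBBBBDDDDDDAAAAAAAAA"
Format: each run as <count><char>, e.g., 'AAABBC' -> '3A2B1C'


Scanning runs left to right:
  i=0: run of 'A' x 3 -> '3A'
  i=3: run of 'B' x 14 -> '14B'
  i=17: run of 'D' x 6 -> '6D'
  i=23: run of 'A' x 9 -> '9A'

RLE = 3A14B6D9A


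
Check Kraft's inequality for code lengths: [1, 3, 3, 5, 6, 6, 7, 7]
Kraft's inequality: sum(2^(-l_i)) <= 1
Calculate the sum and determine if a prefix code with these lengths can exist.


Sum = 2^(-1) + 2^(-3) + 2^(-3) + 2^(-5) + 2^(-6) + 2^(-6) + 2^(-7) + 2^(-7)
    = 0.5 + 0.125 + 0.125 + 0.03125 + 0.015625 + 0.015625 + 0.0078125 + 0.0078125
    = 106/128 = 0.828125
Since 0.828125 <= 1, Kraft's inequality IS satisfied.
A prefix code with these lengths CAN exist.

Kraft sum = 0.828125. Satisfied.


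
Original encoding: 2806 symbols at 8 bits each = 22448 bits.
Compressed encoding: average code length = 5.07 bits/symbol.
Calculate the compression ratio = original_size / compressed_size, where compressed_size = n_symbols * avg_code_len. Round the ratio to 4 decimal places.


original_size = n_symbols * orig_bits = 2806 * 8 = 22448 bits
compressed_size = n_symbols * avg_code_len = 2806 * 5.07 = 14226.42 bits
ratio = original_size / compressed_size = 22448 / 14226.42 = 1.5779

Compression ratio = 1.5779


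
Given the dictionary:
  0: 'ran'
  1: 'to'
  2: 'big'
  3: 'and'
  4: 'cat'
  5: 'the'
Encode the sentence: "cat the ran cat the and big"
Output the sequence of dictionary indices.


Look up each word in the dictionary:
  'cat' -> 4
  'the' -> 5
  'ran' -> 0
  'cat' -> 4
  'the' -> 5
  'and' -> 3
  'big' -> 2

Encoded: [4, 5, 0, 4, 5, 3, 2]


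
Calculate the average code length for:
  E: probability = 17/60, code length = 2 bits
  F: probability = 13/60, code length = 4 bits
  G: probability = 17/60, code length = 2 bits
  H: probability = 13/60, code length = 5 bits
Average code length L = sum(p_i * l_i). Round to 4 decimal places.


Weighted contributions p_i * l_i:
  E: (17/60) * 2 = 34/60
  F: (13/60) * 4 = 52/60
  G: (17/60) * 2 = 34/60
  H: (13/60) * 5 = 65/60
Sum = (34 + 52 + 34 + 65)/60 = 185/60

L = 185/60 = 3.0833 bits/symbol


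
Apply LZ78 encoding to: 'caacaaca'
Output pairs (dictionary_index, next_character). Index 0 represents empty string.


LZ78 encoding steps:
Dictionary: {0: ''}
Step 1: w='' (idx 0), next='c' -> output (0, 'c'), add 'c' as idx 1
Step 2: w='' (idx 0), next='a' -> output (0, 'a'), add 'a' as idx 2
Step 3: w='a' (idx 2), next='c' -> output (2, 'c'), add 'ac' as idx 3
Step 4: w='a' (idx 2), next='a' -> output (2, 'a'), add 'aa' as idx 4
Step 5: w='c' (idx 1), next='a' -> output (1, 'a'), add 'ca' as idx 5


Encoded: [(0, 'c'), (0, 'a'), (2, 'c'), (2, 'a'), (1, 'a')]


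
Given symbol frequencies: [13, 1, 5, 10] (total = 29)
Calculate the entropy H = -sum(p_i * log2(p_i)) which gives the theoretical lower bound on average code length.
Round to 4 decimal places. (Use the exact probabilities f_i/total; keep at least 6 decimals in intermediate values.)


Per-symbol terms -p_i * log2(p_i) with p_i = f_i/29:
  p = 13/29 = 0.448276: log2(p) = -1.157541, -p*log2(p) = 0.518898
  p = 1/29 = 0.034483: log2(p) = -4.857981, -p*log2(p) = 0.167517
  p = 5/29 = 0.172414: log2(p) = -2.536053, -p*log2(p) = 0.437251
  p = 10/29 = 0.344828: log2(p) = -1.536053, -p*log2(p) = 0.529673
H = 0.518898 + 0.167517 + 0.437251 + 0.529673 = 1.653339

H = 1.6533 bits/symbol


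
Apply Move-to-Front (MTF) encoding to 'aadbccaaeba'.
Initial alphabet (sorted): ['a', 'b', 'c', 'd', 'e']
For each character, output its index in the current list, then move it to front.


MTF encoding:
'a': index 0 in ['a', 'b', 'c', 'd', 'e'] -> ['a', 'b', 'c', 'd', 'e']
'a': index 0 in ['a', 'b', 'c', 'd', 'e'] -> ['a', 'b', 'c', 'd', 'e']
'd': index 3 in ['a', 'b', 'c', 'd', 'e'] -> ['d', 'a', 'b', 'c', 'e']
'b': index 2 in ['d', 'a', 'b', 'c', 'e'] -> ['b', 'd', 'a', 'c', 'e']
'c': index 3 in ['b', 'd', 'a', 'c', 'e'] -> ['c', 'b', 'd', 'a', 'e']
'c': index 0 in ['c', 'b', 'd', 'a', 'e'] -> ['c', 'b', 'd', 'a', 'e']
'a': index 3 in ['c', 'b', 'd', 'a', 'e'] -> ['a', 'c', 'b', 'd', 'e']
'a': index 0 in ['a', 'c', 'b', 'd', 'e'] -> ['a', 'c', 'b', 'd', 'e']
'e': index 4 in ['a', 'c', 'b', 'd', 'e'] -> ['e', 'a', 'c', 'b', 'd']
'b': index 3 in ['e', 'a', 'c', 'b', 'd'] -> ['b', 'e', 'a', 'c', 'd']
'a': index 2 in ['b', 'e', 'a', 'c', 'd'] -> ['a', 'b', 'e', 'c', 'd']


Output: [0, 0, 3, 2, 3, 0, 3, 0, 4, 3, 2]


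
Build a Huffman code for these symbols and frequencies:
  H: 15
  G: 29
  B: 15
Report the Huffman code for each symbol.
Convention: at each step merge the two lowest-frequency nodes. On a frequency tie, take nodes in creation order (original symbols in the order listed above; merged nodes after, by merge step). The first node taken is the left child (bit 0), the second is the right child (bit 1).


Huffman tree construction:
Step 1: Merge H(15) + B(15) = 30
Step 2: Merge G(29) + (H+B)(30) = 59
Read each symbol's code off the tree from the root (left child = 0, right child = 1).

Codes:
  H: 10 (length 2)
  G: 0 (length 1)
  B: 11 (length 2)
Average code length: 89/59 = 1.5085 bits/symbol


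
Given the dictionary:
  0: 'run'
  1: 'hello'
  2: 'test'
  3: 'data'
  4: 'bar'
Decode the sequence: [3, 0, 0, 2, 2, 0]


Look up each index in the dictionary:
  3 -> 'data'
  0 -> 'run'
  0 -> 'run'
  2 -> 'test'
  2 -> 'test'
  0 -> 'run'

Decoded: "data run run test test run"


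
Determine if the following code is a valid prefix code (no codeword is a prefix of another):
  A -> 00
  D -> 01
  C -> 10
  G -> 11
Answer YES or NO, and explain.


Checking each pair (does one codeword prefix another?):
  A='00' vs D='01': no prefix
  A='00' vs C='10': no prefix
  A='00' vs G='11': no prefix
  D='01' vs A='00': no prefix
  D='01' vs C='10': no prefix
  D='01' vs G='11': no prefix
  C='10' vs A='00': no prefix
  C='10' vs D='01': no prefix
  C='10' vs G='11': no prefix
  G='11' vs A='00': no prefix
  G='11' vs D='01': no prefix
  G='11' vs C='10': no prefix
No violation found over all pairs.

YES -- this is a valid prefix code. No codeword is a prefix of any other codeword.


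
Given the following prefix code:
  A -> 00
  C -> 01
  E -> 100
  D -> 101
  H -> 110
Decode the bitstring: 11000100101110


Decoding step by step:
Bits 110 -> H
Bits 00 -> A
Bits 100 -> E
Bits 101 -> D
Bits 110 -> H


Decoded message: HAEDH


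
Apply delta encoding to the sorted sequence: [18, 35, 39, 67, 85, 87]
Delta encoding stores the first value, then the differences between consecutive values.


First value: 18
Deltas:
  35 - 18 = 17
  39 - 35 = 4
  67 - 39 = 28
  85 - 67 = 18
  87 - 85 = 2


Delta encoded: [18, 17, 4, 28, 18, 2]


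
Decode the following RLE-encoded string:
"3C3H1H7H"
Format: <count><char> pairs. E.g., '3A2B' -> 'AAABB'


Expanding each <count><char> pair:
  3C -> 'CCC'
  3H -> 'HHH'
  1H -> 'H'
  7H -> 'HHHHHHH'

Decoded = CCCHHHHHHHHHHH


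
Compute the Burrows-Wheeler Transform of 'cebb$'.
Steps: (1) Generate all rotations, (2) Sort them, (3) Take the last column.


Rotations (sorted):
  0: $cebb -> last char: b
  1: b$ceb -> last char: b
  2: bb$ce -> last char: e
  3: cebb$ -> last char: $
  4: ebb$c -> last char: c


BWT = bbe$c


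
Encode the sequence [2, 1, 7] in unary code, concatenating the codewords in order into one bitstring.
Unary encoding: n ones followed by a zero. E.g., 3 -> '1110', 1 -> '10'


Encode each number as n ones followed by a terminating 0:
  2 -> 110 (3 bits)
  1 -> 10 (2 bits)
  7 -> 11111110 (8 bits)
Total length = 3 + 2 + 8 = 13 bits.

Unary([2, 1, 7]) = 1101011111110 (13 bits)


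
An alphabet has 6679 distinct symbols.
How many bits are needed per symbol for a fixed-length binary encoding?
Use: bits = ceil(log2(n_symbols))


log2(6679) = 12.7054
Bracket: 2^12 = 4096 < 6679 <= 2^13 = 8192
So ceil(log2(6679)) = 13

bits = ceil(log2(6679)) = ceil(12.7054) = 13 bits


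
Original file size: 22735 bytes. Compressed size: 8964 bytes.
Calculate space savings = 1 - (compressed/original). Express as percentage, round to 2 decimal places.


ratio = compressed/original = 8964/22735 = 0.394282
savings = 1 - ratio = 1 - 0.394282 = 0.605718
as a percentage: 0.605718 * 100 = 60.57%

Space savings = 1 - 8964/22735 = 60.57%


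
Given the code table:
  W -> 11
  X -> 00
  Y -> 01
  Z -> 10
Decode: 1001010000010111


Decoding:
10 -> Z
01 -> Y
01 -> Y
00 -> X
00 -> X
01 -> Y
01 -> Y
11 -> W


Result: ZYYXXYYW


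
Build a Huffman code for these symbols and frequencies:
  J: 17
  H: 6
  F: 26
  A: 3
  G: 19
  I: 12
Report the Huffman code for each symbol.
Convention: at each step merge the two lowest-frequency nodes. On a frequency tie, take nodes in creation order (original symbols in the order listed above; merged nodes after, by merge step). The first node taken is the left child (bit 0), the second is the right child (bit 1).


Huffman tree construction:
Step 1: Merge A(3) + H(6) = 9
Step 2: Merge (A+H)(9) + I(12) = 21
Step 3: Merge J(17) + G(19) = 36
Step 4: Merge ((A+H)+I)(21) + F(26) = 47
Step 5: Merge (J+G)(36) + (((A+H)+I)+F)(47) = 83
Read each symbol's code off the tree from the root (left child = 0, right child = 1).

Codes:
  J: 00 (length 2)
  H: 1001 (length 4)
  F: 11 (length 2)
  A: 1000 (length 4)
  G: 01 (length 2)
  I: 101 (length 3)
Average code length: 196/83 = 2.3614 bits/symbol


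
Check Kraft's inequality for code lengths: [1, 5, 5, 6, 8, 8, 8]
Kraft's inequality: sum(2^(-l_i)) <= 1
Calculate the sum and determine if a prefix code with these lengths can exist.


Sum = 2^(-1) + 2^(-5) + 2^(-5) + 2^(-6) + 2^(-8) + 2^(-8) + 2^(-8)
    = 0.5 + 0.03125 + 0.03125 + 0.015625 + 0.00390625 + 0.00390625 + 0.00390625
    = 151/256 = 0.58984375
Since 0.58984375 <= 1, Kraft's inequality IS satisfied.
A prefix code with these lengths CAN exist.

Kraft sum = 0.58984375. Satisfied.


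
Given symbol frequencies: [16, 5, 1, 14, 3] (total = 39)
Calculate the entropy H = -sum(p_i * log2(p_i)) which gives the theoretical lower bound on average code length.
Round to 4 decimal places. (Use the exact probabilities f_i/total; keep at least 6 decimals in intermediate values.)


Per-symbol terms -p_i * log2(p_i) with p_i = f_i/39:
  p = 16/39 = 0.410256: log2(p) = -1.285402, -p*log2(p) = 0.527345
  p = 5/39 = 0.128205: log2(p) = -2.963474, -p*log2(p) = 0.379933
  p = 1/39 = 0.025641: log2(p) = -5.285402, -p*log2(p) = 0.135523
  p = 14/39 = 0.358974: log2(p) = -1.478047, -p*log2(p) = 0.530581
  p = 3/39 = 0.076923: log2(p) = -3.700440, -p*log2(p) = 0.284649
H = 0.527345 + 0.379933 + 0.135523 + 0.530581 + 0.284649 = 1.858031

H = 1.858 bits/symbol


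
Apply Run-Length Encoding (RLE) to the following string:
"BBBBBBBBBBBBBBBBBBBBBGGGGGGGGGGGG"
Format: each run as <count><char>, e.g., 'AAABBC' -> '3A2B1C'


Scanning runs left to right:
  i=0: run of 'B' x 21 -> '21B'
  i=21: run of 'G' x 12 -> '12G'

RLE = 21B12G


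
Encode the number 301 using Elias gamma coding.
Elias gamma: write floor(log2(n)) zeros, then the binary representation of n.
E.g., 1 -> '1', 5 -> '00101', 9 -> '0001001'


num_bits = floor(log2(301)) + 1 = 9
leading_zeros = num_bits - 1 = 8
binary(301) = 100101101

Elias gamma(301) = '00000000' + '100101101' = 00000000100101101 (17 bits)


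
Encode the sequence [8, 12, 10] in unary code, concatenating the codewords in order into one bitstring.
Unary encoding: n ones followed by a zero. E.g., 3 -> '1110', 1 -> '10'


Encode each number as n ones followed by a terminating 0:
  8 -> 111111110 (9 bits)
  12 -> 1111111111110 (13 bits)
  10 -> 11111111110 (11 bits)
Total length = 9 + 13 + 11 = 33 bits.

Unary([8, 12, 10]) = 111111110111111111111011111111110 (33 bits)


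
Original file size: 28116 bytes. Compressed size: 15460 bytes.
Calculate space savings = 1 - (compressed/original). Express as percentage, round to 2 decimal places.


ratio = compressed/original = 15460/28116 = 0.549865
savings = 1 - ratio = 1 - 0.549865 = 0.450135
as a percentage: 0.450135 * 100 = 45.01%

Space savings = 1 - 15460/28116 = 45.01%


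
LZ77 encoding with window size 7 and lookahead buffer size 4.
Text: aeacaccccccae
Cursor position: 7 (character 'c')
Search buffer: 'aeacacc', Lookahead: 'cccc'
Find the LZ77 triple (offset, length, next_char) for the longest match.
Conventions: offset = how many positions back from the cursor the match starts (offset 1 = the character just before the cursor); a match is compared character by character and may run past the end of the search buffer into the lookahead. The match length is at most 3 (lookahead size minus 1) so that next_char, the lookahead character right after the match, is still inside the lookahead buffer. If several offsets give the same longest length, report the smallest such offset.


Try each offset into the search buffer:
  offset=1 (pos 6, char 'c'): match length 3
  offset=2 (pos 5, char 'c'): match length 3
  offset=3 (pos 4, char 'a'): match length 0
  offset=4 (pos 3, char 'c'): match length 1
  offset=5 (pos 2, char 'a'): match length 0
  offset=6 (pos 1, char 'e'): match length 0
  offset=7 (pos 0, char 'a'): match length 0
Longest match has length 3, found at offsets 1, 2; take the smallest, offset 1.
next_char = character at position 7 + 3 = 10 -> 'c'

Best match: offset=1, length=3 (matching 'ccc' starting at position 6)
LZ77 triple: (1, 3, 'c')


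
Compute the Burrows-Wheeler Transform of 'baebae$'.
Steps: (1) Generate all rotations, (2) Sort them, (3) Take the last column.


Rotations (sorted):
  0: $baebae -> last char: e
  1: ae$baeb -> last char: b
  2: aebae$b -> last char: b
  3: bae$bae -> last char: e
  4: baebae$ -> last char: $
  5: e$baeba -> last char: a
  6: ebae$ba -> last char: a


BWT = ebbe$aa


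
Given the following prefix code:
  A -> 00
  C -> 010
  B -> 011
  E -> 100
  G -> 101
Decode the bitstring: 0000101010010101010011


Decoding step by step:
Bits 00 -> A
Bits 00 -> A
Bits 101 -> G
Bits 010 -> C
Bits 010 -> C
Bits 101 -> G
Bits 010 -> C
Bits 011 -> B


Decoded message: AAGCCGCB


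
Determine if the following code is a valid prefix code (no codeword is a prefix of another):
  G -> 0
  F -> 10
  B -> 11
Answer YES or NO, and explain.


Checking each pair (does one codeword prefix another?):
  G='0' vs F='10': no prefix
  G='0' vs B='11': no prefix
  F='10' vs G='0': no prefix
  F='10' vs B='11': no prefix
  B='11' vs G='0': no prefix
  B='11' vs F='10': no prefix
No violation found over all pairs.

YES -- this is a valid prefix code. No codeword is a prefix of any other codeword.


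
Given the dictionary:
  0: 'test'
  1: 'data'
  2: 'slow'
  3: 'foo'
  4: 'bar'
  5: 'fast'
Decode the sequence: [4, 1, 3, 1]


Look up each index in the dictionary:
  4 -> 'bar'
  1 -> 'data'
  3 -> 'foo'
  1 -> 'data'

Decoded: "bar data foo data"


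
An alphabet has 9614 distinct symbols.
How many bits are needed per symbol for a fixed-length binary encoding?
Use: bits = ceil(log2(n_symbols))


log2(9614) = 13.2309
Bracket: 2^13 = 8192 < 9614 <= 2^14 = 16384
So ceil(log2(9614)) = 14

bits = ceil(log2(9614)) = ceil(13.2309) = 14 bits


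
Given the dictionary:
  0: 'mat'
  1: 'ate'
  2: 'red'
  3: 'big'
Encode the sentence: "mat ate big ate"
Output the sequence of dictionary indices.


Look up each word in the dictionary:
  'mat' -> 0
  'ate' -> 1
  'big' -> 3
  'ate' -> 1

Encoded: [0, 1, 3, 1]


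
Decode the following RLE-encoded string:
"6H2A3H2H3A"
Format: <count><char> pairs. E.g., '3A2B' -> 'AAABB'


Expanding each <count><char> pair:
  6H -> 'HHHHHH'
  2A -> 'AA'
  3H -> 'HHH'
  2H -> 'HH'
  3A -> 'AAA'

Decoded = HHHHHHAAHHHHHAAA


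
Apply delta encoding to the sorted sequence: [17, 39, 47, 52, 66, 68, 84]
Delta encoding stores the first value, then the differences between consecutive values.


First value: 17
Deltas:
  39 - 17 = 22
  47 - 39 = 8
  52 - 47 = 5
  66 - 52 = 14
  68 - 66 = 2
  84 - 68 = 16


Delta encoded: [17, 22, 8, 5, 14, 2, 16]


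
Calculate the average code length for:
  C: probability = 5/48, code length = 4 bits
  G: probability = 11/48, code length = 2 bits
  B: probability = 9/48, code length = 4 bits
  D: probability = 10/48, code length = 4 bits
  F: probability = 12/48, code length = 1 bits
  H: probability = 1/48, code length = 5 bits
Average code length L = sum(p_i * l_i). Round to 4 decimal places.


Weighted contributions p_i * l_i:
  C: (5/48) * 4 = 20/48
  G: (11/48) * 2 = 22/48
  B: (9/48) * 4 = 36/48
  D: (10/48) * 4 = 40/48
  F: (12/48) * 1 = 12/48
  H: (1/48) * 5 = 5/48
Sum = (20 + 22 + 36 + 40 + 12 + 5)/48 = 135/48

L = 135/48 = 2.8125 bits/symbol


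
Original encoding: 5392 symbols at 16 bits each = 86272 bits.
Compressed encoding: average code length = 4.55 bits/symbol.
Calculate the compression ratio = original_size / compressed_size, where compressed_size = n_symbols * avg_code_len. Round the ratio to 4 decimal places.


original_size = n_symbols * orig_bits = 5392 * 16 = 86272 bits
compressed_size = n_symbols * avg_code_len = 5392 * 4.55 = 24533.6 bits
ratio = original_size / compressed_size = 86272 / 24533.6 = 3.5165

Compression ratio = 3.5165


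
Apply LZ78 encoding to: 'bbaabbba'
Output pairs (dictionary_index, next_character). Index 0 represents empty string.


LZ78 encoding steps:
Dictionary: {0: ''}
Step 1: w='' (idx 0), next='b' -> output (0, 'b'), add 'b' as idx 1
Step 2: w='b' (idx 1), next='a' -> output (1, 'a'), add 'ba' as idx 2
Step 3: w='' (idx 0), next='a' -> output (0, 'a'), add 'a' as idx 3
Step 4: w='b' (idx 1), next='b' -> output (1, 'b'), add 'bb' as idx 4
Step 5: w='ba' (idx 2), end of input -> output (2, '')


Encoded: [(0, 'b'), (1, 'a'), (0, 'a'), (1, 'b'), (2, '')]


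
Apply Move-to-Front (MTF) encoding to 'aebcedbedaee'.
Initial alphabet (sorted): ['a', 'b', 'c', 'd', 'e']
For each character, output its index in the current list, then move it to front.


MTF encoding:
'a': index 0 in ['a', 'b', 'c', 'd', 'e'] -> ['a', 'b', 'c', 'd', 'e']
'e': index 4 in ['a', 'b', 'c', 'd', 'e'] -> ['e', 'a', 'b', 'c', 'd']
'b': index 2 in ['e', 'a', 'b', 'c', 'd'] -> ['b', 'e', 'a', 'c', 'd']
'c': index 3 in ['b', 'e', 'a', 'c', 'd'] -> ['c', 'b', 'e', 'a', 'd']
'e': index 2 in ['c', 'b', 'e', 'a', 'd'] -> ['e', 'c', 'b', 'a', 'd']
'd': index 4 in ['e', 'c', 'b', 'a', 'd'] -> ['d', 'e', 'c', 'b', 'a']
'b': index 3 in ['d', 'e', 'c', 'b', 'a'] -> ['b', 'd', 'e', 'c', 'a']
'e': index 2 in ['b', 'd', 'e', 'c', 'a'] -> ['e', 'b', 'd', 'c', 'a']
'd': index 2 in ['e', 'b', 'd', 'c', 'a'] -> ['d', 'e', 'b', 'c', 'a']
'a': index 4 in ['d', 'e', 'b', 'c', 'a'] -> ['a', 'd', 'e', 'b', 'c']
'e': index 2 in ['a', 'd', 'e', 'b', 'c'] -> ['e', 'a', 'd', 'b', 'c']
'e': index 0 in ['e', 'a', 'd', 'b', 'c'] -> ['e', 'a', 'd', 'b', 'c']


Output: [0, 4, 2, 3, 2, 4, 3, 2, 2, 4, 2, 0]


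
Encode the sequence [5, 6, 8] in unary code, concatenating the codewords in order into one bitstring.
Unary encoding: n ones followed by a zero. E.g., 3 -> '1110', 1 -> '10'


Encode each number as n ones followed by a terminating 0:
  5 -> 111110 (6 bits)
  6 -> 1111110 (7 bits)
  8 -> 111111110 (9 bits)
Total length = 6 + 7 + 9 = 22 bits.

Unary([5, 6, 8]) = 1111101111110111111110 (22 bits)


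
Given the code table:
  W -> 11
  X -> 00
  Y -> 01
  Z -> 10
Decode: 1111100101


Decoding:
11 -> W
11 -> W
10 -> Z
01 -> Y
01 -> Y


Result: WWZYY


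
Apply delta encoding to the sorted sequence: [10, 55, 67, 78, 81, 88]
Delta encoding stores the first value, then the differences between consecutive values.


First value: 10
Deltas:
  55 - 10 = 45
  67 - 55 = 12
  78 - 67 = 11
  81 - 78 = 3
  88 - 81 = 7


Delta encoded: [10, 45, 12, 11, 3, 7]


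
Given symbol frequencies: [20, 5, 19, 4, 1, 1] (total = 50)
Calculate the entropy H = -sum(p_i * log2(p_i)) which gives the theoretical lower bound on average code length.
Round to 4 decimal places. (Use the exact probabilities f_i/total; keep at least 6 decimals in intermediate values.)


Per-symbol terms -p_i * log2(p_i) with p_i = f_i/50:
  p = 20/50 = 0.400000: log2(p) = -1.321928, -p*log2(p) = 0.528771
  p = 5/50 = 0.100000: log2(p) = -3.321928, -p*log2(p) = 0.332193
  p = 19/50 = 0.380000: log2(p) = -1.395929, -p*log2(p) = 0.530453
  p = 4/50 = 0.080000: log2(p) = -3.643856, -p*log2(p) = 0.291508
  p = 1/50 = 0.020000: log2(p) = -5.643856, -p*log2(p) = 0.112877
  p = 1/50 = 0.020000: log2(p) = -5.643856, -p*log2(p) = 0.112877
H = 0.528771 + 0.332193 + 0.530453 + 0.291508 + 0.112877 + 0.112877 = 1.908679

H = 1.9087 bits/symbol


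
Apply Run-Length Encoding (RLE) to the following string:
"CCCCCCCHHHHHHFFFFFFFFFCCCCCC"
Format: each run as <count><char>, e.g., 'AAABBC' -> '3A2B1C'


Scanning runs left to right:
  i=0: run of 'C' x 7 -> '7C'
  i=7: run of 'H' x 6 -> '6H'
  i=13: run of 'F' x 9 -> '9F'
  i=22: run of 'C' x 6 -> '6C'

RLE = 7C6H9F6C


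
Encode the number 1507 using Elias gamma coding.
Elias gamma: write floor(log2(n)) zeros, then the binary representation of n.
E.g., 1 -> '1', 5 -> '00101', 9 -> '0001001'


num_bits = floor(log2(1507)) + 1 = 11
leading_zeros = num_bits - 1 = 10
binary(1507) = 10111100011

Elias gamma(1507) = '0000000000' + '10111100011' = 000000000010111100011 (21 bits)


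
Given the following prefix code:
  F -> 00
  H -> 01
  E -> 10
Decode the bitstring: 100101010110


Decoding step by step:
Bits 10 -> E
Bits 01 -> H
Bits 01 -> H
Bits 01 -> H
Bits 01 -> H
Bits 10 -> E


Decoded message: EHHHHE


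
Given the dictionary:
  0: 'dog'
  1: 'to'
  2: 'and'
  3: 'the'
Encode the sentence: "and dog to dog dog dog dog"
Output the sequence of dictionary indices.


Look up each word in the dictionary:
  'and' -> 2
  'dog' -> 0
  'to' -> 1
  'dog' -> 0
  'dog' -> 0
  'dog' -> 0
  'dog' -> 0

Encoded: [2, 0, 1, 0, 0, 0, 0]


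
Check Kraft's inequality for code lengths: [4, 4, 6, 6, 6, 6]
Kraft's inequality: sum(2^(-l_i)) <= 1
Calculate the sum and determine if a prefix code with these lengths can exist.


Sum = 2^(-4) + 2^(-4) + 2^(-6) + 2^(-6) + 2^(-6) + 2^(-6)
    = 0.0625 + 0.0625 + 0.015625 + 0.015625 + 0.015625 + 0.015625
    = 12/64 = 0.1875
Since 0.1875 <= 1, Kraft's inequality IS satisfied.
A prefix code with these lengths CAN exist.

Kraft sum = 0.1875. Satisfied.


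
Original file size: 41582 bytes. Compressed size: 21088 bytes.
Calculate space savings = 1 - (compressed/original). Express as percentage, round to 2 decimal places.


ratio = compressed/original = 21088/41582 = 0.507143
savings = 1 - ratio = 1 - 0.507143 = 0.492857
as a percentage: 0.492857 * 100 = 49.29%

Space savings = 1 - 21088/41582 = 49.29%


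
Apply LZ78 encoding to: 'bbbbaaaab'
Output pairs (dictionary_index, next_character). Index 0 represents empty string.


LZ78 encoding steps:
Dictionary: {0: ''}
Step 1: w='' (idx 0), next='b' -> output (0, 'b'), add 'b' as idx 1
Step 2: w='b' (idx 1), next='b' -> output (1, 'b'), add 'bb' as idx 2
Step 3: w='b' (idx 1), next='a' -> output (1, 'a'), add 'ba' as idx 3
Step 4: w='' (idx 0), next='a' -> output (0, 'a'), add 'a' as idx 4
Step 5: w='a' (idx 4), next='a' -> output (4, 'a'), add 'aa' as idx 5
Step 6: w='b' (idx 1), end of input -> output (1, '')


Encoded: [(0, 'b'), (1, 'b'), (1, 'a'), (0, 'a'), (4, 'a'), (1, '')]


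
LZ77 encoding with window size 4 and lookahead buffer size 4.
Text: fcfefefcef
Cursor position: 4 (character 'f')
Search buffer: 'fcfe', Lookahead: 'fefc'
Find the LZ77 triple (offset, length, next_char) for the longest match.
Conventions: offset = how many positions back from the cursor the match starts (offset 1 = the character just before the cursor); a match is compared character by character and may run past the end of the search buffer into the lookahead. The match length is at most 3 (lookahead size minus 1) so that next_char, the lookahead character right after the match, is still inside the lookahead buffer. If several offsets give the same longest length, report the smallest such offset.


Try each offset into the search buffer:
  offset=1 (pos 3, char 'e'): match length 0
  offset=2 (pos 2, char 'f'): match length 3
  offset=3 (pos 1, char 'c'): match length 0
  offset=4 (pos 0, char 'f'): match length 1
Longest match has length 3 at offset 2.
next_char = character at position 4 + 3 = 7 -> 'c'

Best match: offset=2, length=3 (matching 'fef' starting at position 2)
LZ77 triple: (2, 3, 'c')


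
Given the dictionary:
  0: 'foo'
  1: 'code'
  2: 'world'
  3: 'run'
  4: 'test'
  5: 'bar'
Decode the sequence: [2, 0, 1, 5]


Look up each index in the dictionary:
  2 -> 'world'
  0 -> 'foo'
  1 -> 'code'
  5 -> 'bar'

Decoded: "world foo code bar"


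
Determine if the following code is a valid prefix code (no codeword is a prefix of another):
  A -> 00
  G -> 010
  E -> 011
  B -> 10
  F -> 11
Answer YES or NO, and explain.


Checking each pair (does one codeword prefix another?):
  A='00' vs G='010': no prefix
  A='00' vs E='011': no prefix
  A='00' vs B='10': no prefix
  A='00' vs F='11': no prefix
  G='010' vs A='00': no prefix
  G='010' vs E='011': no prefix
  G='010' vs B='10': no prefix
  G='010' vs F='11': no prefix
  E='011' vs A='00': no prefix
  E='011' vs G='010': no prefix
  E='011' vs B='10': no prefix
  E='011' vs F='11': no prefix
  B='10' vs A='00': no prefix
  B='10' vs G='010': no prefix
  B='10' vs E='011': no prefix
  B='10' vs F='11': no prefix
  F='11' vs A='00': no prefix
  F='11' vs G='010': no prefix
  F='11' vs E='011': no prefix
  F='11' vs B='10': no prefix
No violation found over all pairs.

YES -- this is a valid prefix code. No codeword is a prefix of any other codeword.


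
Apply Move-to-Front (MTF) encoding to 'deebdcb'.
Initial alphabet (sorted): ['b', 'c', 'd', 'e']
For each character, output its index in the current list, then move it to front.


MTF encoding:
'd': index 2 in ['b', 'c', 'd', 'e'] -> ['d', 'b', 'c', 'e']
'e': index 3 in ['d', 'b', 'c', 'e'] -> ['e', 'd', 'b', 'c']
'e': index 0 in ['e', 'd', 'b', 'c'] -> ['e', 'd', 'b', 'c']
'b': index 2 in ['e', 'd', 'b', 'c'] -> ['b', 'e', 'd', 'c']
'd': index 2 in ['b', 'e', 'd', 'c'] -> ['d', 'b', 'e', 'c']
'c': index 3 in ['d', 'b', 'e', 'c'] -> ['c', 'd', 'b', 'e']
'b': index 2 in ['c', 'd', 'b', 'e'] -> ['b', 'c', 'd', 'e']


Output: [2, 3, 0, 2, 2, 3, 2]


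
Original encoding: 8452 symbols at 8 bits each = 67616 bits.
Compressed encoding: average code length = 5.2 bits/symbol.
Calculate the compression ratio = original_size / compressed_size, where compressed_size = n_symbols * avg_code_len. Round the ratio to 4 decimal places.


original_size = n_symbols * orig_bits = 8452 * 8 = 67616 bits
compressed_size = n_symbols * avg_code_len = 8452 * 5.2 = 43950.4 bits
ratio = original_size / compressed_size = 67616 / 43950.4 = 1.5385

Compression ratio = 1.5385


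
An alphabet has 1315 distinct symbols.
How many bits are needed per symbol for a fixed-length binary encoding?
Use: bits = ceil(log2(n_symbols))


log2(1315) = 10.3608
Bracket: 2^10 = 1024 < 1315 <= 2^11 = 2048
So ceil(log2(1315)) = 11

bits = ceil(log2(1315)) = ceil(10.3608) = 11 bits


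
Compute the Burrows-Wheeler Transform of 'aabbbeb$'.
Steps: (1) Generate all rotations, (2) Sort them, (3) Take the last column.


Rotations (sorted):
  0: $aabbbeb -> last char: b
  1: aabbbeb$ -> last char: $
  2: abbbeb$a -> last char: a
  3: b$aabbbe -> last char: e
  4: bbbeb$aa -> last char: a
  5: bbeb$aab -> last char: b
  6: beb$aabb -> last char: b
  7: eb$aabbb -> last char: b


BWT = b$aeabbb


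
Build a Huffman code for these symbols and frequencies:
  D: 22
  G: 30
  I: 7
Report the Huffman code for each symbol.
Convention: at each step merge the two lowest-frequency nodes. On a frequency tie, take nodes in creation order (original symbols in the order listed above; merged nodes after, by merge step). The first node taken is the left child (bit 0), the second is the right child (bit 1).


Huffman tree construction:
Step 1: Merge I(7) + D(22) = 29
Step 2: Merge (I+D)(29) + G(30) = 59
Read each symbol's code off the tree from the root (left child = 0, right child = 1).

Codes:
  D: 01 (length 2)
  G: 1 (length 1)
  I: 00 (length 2)
Average code length: 88/59 = 1.4915 bits/symbol
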